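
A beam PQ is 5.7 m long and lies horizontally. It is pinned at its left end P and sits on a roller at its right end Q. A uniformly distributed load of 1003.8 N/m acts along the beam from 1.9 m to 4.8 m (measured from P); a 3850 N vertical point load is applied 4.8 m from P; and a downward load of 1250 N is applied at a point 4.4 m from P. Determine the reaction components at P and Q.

P_x = 0, P_y = 2093 N, Q_y = 5918 N

Resultant of the distributed load: 1003.8 × 2.9 = 2911.02 N at 3.35 m from P.
ΣM about P: Q_y·5.7 − (1003.8·2.9)·3.35 − 3850·4.8 − 1250·4.4 = 0 → Q_y = 33731.917/5.7 = 5917.88 ≈ 5918 N.
ΣF_y = 0: P_y + 5917.88 − 1003.8·2.9 − 3850 − 1250 = 0 → P_y = 2093 N.
ΣF_x = 0: no horizontal applied forces, so P_x = 0.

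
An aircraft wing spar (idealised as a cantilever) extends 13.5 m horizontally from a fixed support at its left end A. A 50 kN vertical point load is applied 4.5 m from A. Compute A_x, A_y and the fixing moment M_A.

A_x = 0, A_y = 50.00 kN, M_A = 225.0 kN·m

ΣF_x = 0: A_x = 0.
ΣF_y = 0: A_y − 50 = 0 → A_y = 50.00 kN.
ΣM about A: M_A − 50·4.5 = 0 → M_A = 225.0 kN·m.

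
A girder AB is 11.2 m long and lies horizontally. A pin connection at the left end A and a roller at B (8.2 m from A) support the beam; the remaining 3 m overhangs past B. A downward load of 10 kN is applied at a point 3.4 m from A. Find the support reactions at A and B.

ΣM about A: B_y·8.2 − 10·3.4 = 0 → B_y = 34/8.2 = 4.14634 ≈ 4.146 kN.
ΣF_y = 0: A_y + 4.14634 − 10 = 0 → A_y = 5.854 kN.
ΣF_x = 0: no horizontal applied forces, so A_x = 0.

A_x = 0, A_y = 5.854 kN, B_y = 4.146 kN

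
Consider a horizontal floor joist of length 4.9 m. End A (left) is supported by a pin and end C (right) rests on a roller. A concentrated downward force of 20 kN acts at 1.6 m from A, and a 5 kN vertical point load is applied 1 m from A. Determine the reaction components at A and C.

Taking moments about A: C_y·4.9 − 20·1.6 − 5·1 = 0 → C_y = 37/4.9 = 7.55102 ≈ 7.551 kN.
ΣF_y = 0: A_y + 7.55102 − 20 − 5 = 0 → A_y = 17.45 kN.
ΣF_x = 0: no horizontal applied forces, so A_x = 0.

A_x = 0, A_y = 17.45 kN, C_y = 7.551 kN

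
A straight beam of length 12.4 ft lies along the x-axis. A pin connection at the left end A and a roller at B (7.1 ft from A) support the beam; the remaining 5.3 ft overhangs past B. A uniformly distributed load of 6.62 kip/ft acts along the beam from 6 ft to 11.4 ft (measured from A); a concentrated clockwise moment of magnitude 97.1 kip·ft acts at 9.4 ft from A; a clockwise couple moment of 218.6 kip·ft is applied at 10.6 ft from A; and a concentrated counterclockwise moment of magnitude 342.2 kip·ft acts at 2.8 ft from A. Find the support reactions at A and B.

A_x = 0, A_y = -4.323 kip, B_y = 40.07 kip

Resultant of the distributed load: 6.62 × 5.4 = 35.748 kip at 8.7 ft from A.
Taking moments about A: B_y·7.1 − (6.62·5.4)·8.7 − 97.1 − 218.6 + 342.2 = 0 → B_y = 284.5076/7.1 = 40.0715 ≈ 40.07 kip.
ΣF_y = 0: A_y + 40.0715 − 6.62·5.4 = 0 → A_y = -4.323 kip.
ΣF_x = 0: no horizontal applied forces, so A_x = 0.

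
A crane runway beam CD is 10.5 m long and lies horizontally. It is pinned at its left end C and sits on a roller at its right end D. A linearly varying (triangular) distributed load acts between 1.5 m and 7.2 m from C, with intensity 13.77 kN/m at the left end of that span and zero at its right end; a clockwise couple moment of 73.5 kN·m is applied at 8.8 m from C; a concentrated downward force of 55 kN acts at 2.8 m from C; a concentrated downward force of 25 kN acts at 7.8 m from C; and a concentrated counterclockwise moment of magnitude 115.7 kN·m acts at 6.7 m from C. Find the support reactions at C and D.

Resultant of the triangular load: ½ × 13.77 × 5.7 = 39.2445 kN, acting at 3.4 m from C (one-third of the span from the peak).
Taking moments about C: D_y·10.5 − (½·13.77·5.7)·3.4 − 73.5 − 55·2.8 − 25·7.8 + 115.7 = 0 → D_y = 440.2313/10.5 = 41.9268 ≈ 41.93 kN.
ΣF_y = 0: C_y + 41.9268 − ½·13.77·5.7 − 55 − 25 = 0 → C_y = 77.32 kN.
ΣF_x = 0: no horizontal applied forces, so C_x = 0.

C_x = 0, C_y = 77.32 kN, D_y = 41.93 kN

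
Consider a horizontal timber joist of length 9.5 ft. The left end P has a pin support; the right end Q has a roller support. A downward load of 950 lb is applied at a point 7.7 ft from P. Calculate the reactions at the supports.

ΣM about P: Q_y·9.5 − 950·7.7 = 0 → Q_y = 7315/9.5 = 770.0 lb.
ΣF_y = 0: P_y + 770 − 950 = 0 → P_y = 180.0 lb.
ΣF_x = 0: no horizontal applied forces, so P_x = 0.

P_x = 0, P_y = 180.0 lb, Q_y = 770.0 lb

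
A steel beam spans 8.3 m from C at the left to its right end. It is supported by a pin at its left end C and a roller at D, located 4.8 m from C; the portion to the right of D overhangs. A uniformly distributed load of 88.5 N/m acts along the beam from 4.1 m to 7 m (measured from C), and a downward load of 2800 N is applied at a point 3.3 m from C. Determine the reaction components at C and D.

Resultant of the distributed load: 88.5 × 2.9 = 256.65 N at 5.55 m from C.
ΣM about C: D_y·4.8 − (88.5·2.9)·5.55 − 2800·3.3 = 0 → D_y = 10664.4075/4.8 = 2221.75 ≈ 2222 N.
ΣF_y = 0: C_y + 2221.75 − 88.5·2.9 − 2800 = 0 → C_y = 834.9 N.
ΣF_x = 0: no horizontal applied forces, so C_x = 0.

C_x = 0, C_y = 834.9 N, D_y = 2222 N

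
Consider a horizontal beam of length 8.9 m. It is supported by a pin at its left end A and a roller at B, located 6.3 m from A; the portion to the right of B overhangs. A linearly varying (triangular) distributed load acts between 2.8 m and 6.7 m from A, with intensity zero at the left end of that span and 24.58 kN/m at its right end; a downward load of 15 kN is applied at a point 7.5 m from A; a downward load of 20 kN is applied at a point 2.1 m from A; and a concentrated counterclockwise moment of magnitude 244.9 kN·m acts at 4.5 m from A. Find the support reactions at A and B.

Resultant of the triangular load: ½ × 24.58 × 3.9 = 47.931 kN, acting at 5.4 m from A (one-third of the span from the peak).
ΣM about A: B_y·6.3 − (½·24.58·3.9)·5.4 − 15·7.5 − 20·2.1 + 244.9 = 0 → B_y = 168.4274/6.3 = 26.7345 ≈ 26.73 kN.
ΣF_y = 0: A_y + 26.7345 − ½·24.58·3.9 − 15 − 20 = 0 → A_y = 56.20 kN.
ΣF_x = 0: no horizontal applied forces, so A_x = 0.

A_x = 0, A_y = 56.20 kN, B_y = 26.73 kN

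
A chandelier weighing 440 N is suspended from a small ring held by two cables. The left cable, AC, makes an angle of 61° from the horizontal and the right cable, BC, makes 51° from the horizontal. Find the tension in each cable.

T_AC = 298.6 N, T_BC = 230.1 N

ΣF_x = 0: −T_AC·cos61° + T_BC·cos51° = 0 → T_BC = 0.77037·T_AC.
ΣF_y = 0: T_AC·sin61° + T_BC·sin51° = 440.
Substitute: T_AC·(0.87462 + 0.77037·0.777146) = 440 → T_AC = 298.647 ≈ 298.6 N.
Then T_BC = 0.77037 × 298.647 = 230.1 N.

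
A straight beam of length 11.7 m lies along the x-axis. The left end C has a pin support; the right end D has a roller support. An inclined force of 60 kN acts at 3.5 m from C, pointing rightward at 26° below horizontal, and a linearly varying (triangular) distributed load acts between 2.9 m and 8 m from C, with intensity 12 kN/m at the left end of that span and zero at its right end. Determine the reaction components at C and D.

C_x = -53.93 kN, C_y = 37.00 kN, D_y = 19.90 kN

Resultant of the triangular load: ½ × 12 × 5.1 = 30.6 kN, acting at 4.6 m from C (one-third of the span from the peak).
Moments about C: D_y·11.7 − 60·sin26°·3.5 − (½·12·5.1)·4.6 = 0 → D_y = 232.818/11.7 = 19.899 ≈ 19.90 kN.
ΣF_y = 0: C_y + 19.899 − 60·sin26° − ½·12·5.1 = 0 → C_y = 37.00 kN.
ΣF_x = 0: C_x + 60·cos26° = 0 → C_x = -53.93 kN.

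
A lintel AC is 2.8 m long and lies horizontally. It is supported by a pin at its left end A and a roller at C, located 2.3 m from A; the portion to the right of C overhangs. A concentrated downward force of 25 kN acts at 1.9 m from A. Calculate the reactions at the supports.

A_x = 0, A_y = 4.348 kN, C_y = 20.65 kN

Moments about A: C_y·2.3 − 25·1.9 = 0 → C_y = 47.5/2.3 = 20.6522 ≈ 20.65 kN.
ΣF_y = 0: A_y + 20.6522 − 25 = 0 → A_y = 4.348 kN.
ΣF_x = 0: no horizontal applied forces, so A_x = 0.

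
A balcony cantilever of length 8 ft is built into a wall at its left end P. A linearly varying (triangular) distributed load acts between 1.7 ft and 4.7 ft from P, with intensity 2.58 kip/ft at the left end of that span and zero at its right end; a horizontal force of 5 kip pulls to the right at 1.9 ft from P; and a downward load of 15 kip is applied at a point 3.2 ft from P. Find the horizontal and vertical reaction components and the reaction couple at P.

Resultant of the triangular load: ½ × 2.58 × 3 = 3.87 kip, acting at 2.7 ft from P (one-third of the span from the peak).
ΣF_x = 0: P_x + 5 = 0 → P_x = -5.000 kip.
ΣF_y = 0: P_y − ½·2.58·3 − 15 = 0 → P_y = 18.87 kip.
ΣM about P: M_P − (½·2.58·3)·2.7 − 15·3.2 = 0 → M_P = 58.45 kip·ft.

P_x = -5.000 kip, P_y = 18.87 kip, M_P = 58.45 kip·ft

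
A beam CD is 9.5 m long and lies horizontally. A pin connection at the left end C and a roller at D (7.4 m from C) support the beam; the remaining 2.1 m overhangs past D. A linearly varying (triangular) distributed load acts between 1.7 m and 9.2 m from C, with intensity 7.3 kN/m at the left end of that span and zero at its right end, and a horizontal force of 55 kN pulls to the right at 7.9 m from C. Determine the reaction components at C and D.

Resultant of the triangular load: ½ × 7.3 × 7.5 = 27.375 kN, acting at 4.2 m from C (one-third of the span from the peak).
Moments about C: D_y·7.4 − (½·7.3·7.5)·4.2 = 0 → D_y = 114.975/7.4 = 15.5372 ≈ 15.54 kN.
ΣF_y = 0: C_y + 15.5372 − ½·7.3·7.5 = 0 → C_y = 11.84 kN.
ΣF_x = 0: C_x + 55 = 0 → C_x = -55.00 kN.

C_x = -55.00 kN, C_y = 11.84 kN, D_y = 15.54 kN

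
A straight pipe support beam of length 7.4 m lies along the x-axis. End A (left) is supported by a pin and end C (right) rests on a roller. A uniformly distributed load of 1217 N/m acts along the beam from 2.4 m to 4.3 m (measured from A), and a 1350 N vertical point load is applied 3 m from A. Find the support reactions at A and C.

Resultant of the distributed load: 1217 × 1.9 = 2312.3 N at 3.35 m from A.
ΣM about A: C_y·7.4 − (1217·1.9)·3.35 − 1350·3 = 0 → C_y = 11796.205/7.4 = 1594.08 ≈ 1594 N.
ΣF_y = 0: A_y + 1594.08 − 1217·1.9 − 1350 = 0 → A_y = 2068 N.
ΣF_x = 0: no horizontal applied forces, so A_x = 0.

A_x = 0, A_y = 2068 N, C_y = 1594 N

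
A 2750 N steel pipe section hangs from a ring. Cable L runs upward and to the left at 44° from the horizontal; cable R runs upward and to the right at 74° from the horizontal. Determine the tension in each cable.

T_L = 858.5 N, T_R = 2240 N

ΣF_x = 0: −T_L·cos44° + T_R·cos74° = 0 → T_R = 2.60973·T_L.
ΣF_y = 0: T_L·sin44° + T_R·sin74° = 2750.
Substitute: T_L·(0.694658 + 2.60973·0.961262) = 2750 → T_L = 858.492 ≈ 858.5 N.
Then T_R = 2.60973 × 858.492 = 2240 N.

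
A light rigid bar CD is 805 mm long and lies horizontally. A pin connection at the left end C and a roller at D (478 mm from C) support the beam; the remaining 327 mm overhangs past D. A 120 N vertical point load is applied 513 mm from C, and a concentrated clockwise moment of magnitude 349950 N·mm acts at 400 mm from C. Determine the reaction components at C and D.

Moments about C: D_y·478 − 120·513 − 349950 = 0 → D_y = 411510/478 = 860.9 N.
ΣF_y = 0: C_y + 860.9 − 120 = 0 → C_y = -740.9 N.
ΣF_x = 0: no horizontal applied forces, so C_x = 0.

C_x = 0, C_y = -740.9 N, D_y = 860.9 N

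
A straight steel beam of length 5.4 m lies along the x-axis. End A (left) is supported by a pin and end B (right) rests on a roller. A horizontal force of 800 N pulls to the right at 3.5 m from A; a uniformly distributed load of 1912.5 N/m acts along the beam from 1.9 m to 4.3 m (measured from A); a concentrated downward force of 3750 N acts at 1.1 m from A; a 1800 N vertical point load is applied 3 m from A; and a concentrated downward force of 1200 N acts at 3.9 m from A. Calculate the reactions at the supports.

A_x = -800.0 N, A_y = 6074 N, B_y = 5266 N

Resultant of the distributed load: 1912.5 × 2.4 = 4590 N at 3.1 m from A.
Taking moments about A: B_y·5.4 − (1912.5·2.4)·3.1 − 3750·1.1 − 1800·3 − 1200·3.9 = 0 → B_y = 28434/5.4 = 5265.56 ≈ 5266 N.
ΣF_y = 0: A_y + 5265.56 − 1912.5·2.4 − 3750 − 1800 − 1200 = 0 → A_y = 6074 N.
ΣF_x = 0: A_x + 800 = 0 → A_x = -800.0 N.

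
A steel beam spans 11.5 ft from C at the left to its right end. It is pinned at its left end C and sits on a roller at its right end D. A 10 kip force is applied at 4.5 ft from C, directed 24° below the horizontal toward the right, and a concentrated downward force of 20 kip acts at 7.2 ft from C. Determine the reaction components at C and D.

C_x = -9.135 kip, C_y = 9.954 kip, D_y = 14.11 kip

Moments about C: D_y·11.5 − 10·sin24°·4.5 − 20·7.2 = 0 → D_y = 162.303/11.5 = 14.1133 ≈ 14.11 kip.
ΣF_y = 0: C_y + 14.1133 − 10·sin24° − 20 = 0 → C_y = 9.954 kip.
ΣF_x = 0: C_x + 10·cos24° = 0 → C_x = -9.135 kip.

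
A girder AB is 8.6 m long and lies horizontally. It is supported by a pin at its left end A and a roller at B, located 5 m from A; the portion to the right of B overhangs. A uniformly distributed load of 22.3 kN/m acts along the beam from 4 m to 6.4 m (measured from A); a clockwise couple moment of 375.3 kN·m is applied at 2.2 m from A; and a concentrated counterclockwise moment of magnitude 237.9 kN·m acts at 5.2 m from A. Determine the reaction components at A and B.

Resultant of the distributed load: 22.3 × 2.4 = 53.52 kN at 5.2 m from A.
ΣM about A: B_y·5 − (22.3·2.4)·5.2 − 375.3 + 237.9 = 0 → B_y = 415.704/5 = 83.1408 ≈ 83.14 kN.
ΣF_y = 0: A_y + 83.1408 − 22.3·2.4 = 0 → A_y = -29.62 kN.
ΣF_x = 0: no horizontal applied forces, so A_x = 0.

A_x = 0, A_y = -29.62 kN, B_y = 83.14 kN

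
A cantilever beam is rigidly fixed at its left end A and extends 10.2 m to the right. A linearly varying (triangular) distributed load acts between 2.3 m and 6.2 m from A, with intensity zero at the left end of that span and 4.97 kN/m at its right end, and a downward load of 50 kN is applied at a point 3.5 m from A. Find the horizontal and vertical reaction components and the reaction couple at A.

A_x = 0, A_y = 59.69 kN, M_A = 222.5 kN·m

Resultant of the triangular load: ½ × 4.97 × 3.9 = 9.6915 kN, acting at 4.9 m from A (one-third of the span from the peak).
ΣF_x = 0: A_x = 0.
ΣF_y = 0: A_y − ½·4.97·3.9 − 50 = 0 → A_y = 59.69 kN.
ΣM about A: M_A − (½·4.97·3.9)·4.9 − 50·3.5 = 0 → M_A = 222.5 kN·m.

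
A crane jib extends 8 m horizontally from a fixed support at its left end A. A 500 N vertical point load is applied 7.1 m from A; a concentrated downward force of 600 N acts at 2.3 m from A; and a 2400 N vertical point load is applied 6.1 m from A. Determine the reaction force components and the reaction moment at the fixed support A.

A_x = 0, A_y = 3500 N, M_A = 19570 N·m

ΣF_x = 0: A_x = 0.
ΣF_y = 0: A_y − 500 − 600 − 2400 = 0 → A_y = 3500 N.
ΣM about A: M_A − 500·7.1 − 600·2.3 − 2400·6.1 = 0 → M_A = 19570 N·m.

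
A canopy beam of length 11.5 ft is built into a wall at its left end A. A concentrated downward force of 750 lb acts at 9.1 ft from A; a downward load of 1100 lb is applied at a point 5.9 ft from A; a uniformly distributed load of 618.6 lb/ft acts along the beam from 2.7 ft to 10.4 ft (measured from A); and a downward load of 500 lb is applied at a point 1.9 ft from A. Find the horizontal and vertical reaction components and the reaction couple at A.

Resultant of the distributed load: 618.6 × 7.7 = 4763.22 lb at 6.55 ft from A.
ΣF_x = 0: A_x = 0.
ΣF_y = 0: A_y − 750 − 1100 − 618.6·7.7 − 500 = 0 → A_y = 7113 lb.
ΣM about A: M_A − 750·9.1 − 1100·5.9 − (618.6·7.7)·6.55 − 500·1.9 = 0 → M_A = 45460 lb·ft.

A_x = 0, A_y = 7113 lb, M_A = 45460 lb·ft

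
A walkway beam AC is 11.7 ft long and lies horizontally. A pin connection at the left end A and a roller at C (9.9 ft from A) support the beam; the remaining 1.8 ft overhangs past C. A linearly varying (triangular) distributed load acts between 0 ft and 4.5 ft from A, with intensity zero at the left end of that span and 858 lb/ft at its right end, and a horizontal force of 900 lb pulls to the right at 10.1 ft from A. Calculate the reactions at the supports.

Resultant of the triangular load: ½ × 858 × 4.5 = 1930.5 lb, acting at 3 ft from A (one-third of the span from the peak).
Moments about A: C_y·9.9 − (½·858·4.5)·3 = 0 → C_y = 5791.5/9.9 = 585.0 lb.
ΣF_y = 0: A_y + 585 − ½·858·4.5 = 0 → A_y = 1346 lb.
ΣF_x = 0: A_x + 900 = 0 → A_x = -900.0 lb.

A_x = -900.0 lb, A_y = 1346 lb, C_y = 585.0 lb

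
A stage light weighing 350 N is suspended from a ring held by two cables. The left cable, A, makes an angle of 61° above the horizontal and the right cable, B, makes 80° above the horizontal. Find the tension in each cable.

T_A = 96.58 N, T_B = 269.6 N

ΣF_x = 0: −T_A·cos61° + T_B·cos80° = 0 → T_B = 2.79191·T_A.
ΣF_y = 0: T_A·sin61° + T_B·sin80° = 350.
Substitute: T_A·(0.87462 + 2.79191·0.984808) = 350 → T_A = 96.5753 ≈ 96.58 N.
Then T_B = 2.79191 × 96.5753 = 269.6 N.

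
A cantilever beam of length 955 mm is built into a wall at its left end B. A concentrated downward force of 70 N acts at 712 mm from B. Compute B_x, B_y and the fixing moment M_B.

B_x = 0, B_y = 70.00 N, M_B = 49840 N·mm

ΣF_x = 0: B_x = 0.
ΣF_y = 0: B_y − 70 = 0 → B_y = 70.00 N.
ΣM about B: M_B − 70·712 = 0 → M_B = 49840 N·mm.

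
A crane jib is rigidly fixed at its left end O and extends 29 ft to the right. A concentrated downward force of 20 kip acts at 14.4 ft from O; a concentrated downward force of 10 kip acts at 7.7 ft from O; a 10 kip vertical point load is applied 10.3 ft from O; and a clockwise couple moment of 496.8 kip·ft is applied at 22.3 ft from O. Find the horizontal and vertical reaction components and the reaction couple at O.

ΣF_x = 0: O_x = 0.
ΣF_y = 0: O_y − 20 − 10 − 10 = 0 → O_y = 40.00 kip.
ΣM about O: M_O − 20·14.4 − 10·7.7 − 10·10.3 − 496.8 = 0 → M_O = 964.8 kip·ft.

O_x = 0, O_y = 40.00 kip, M_O = 964.8 kip·ft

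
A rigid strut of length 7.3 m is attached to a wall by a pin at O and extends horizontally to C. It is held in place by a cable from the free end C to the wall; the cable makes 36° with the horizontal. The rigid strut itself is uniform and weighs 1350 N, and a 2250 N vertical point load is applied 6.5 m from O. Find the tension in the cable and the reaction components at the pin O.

T = 4557 N, O_x = 3687 N, O_y = 921.6 N

ΣM about O: T·sin36°·7.3 − 1350·3.65 − 2250·6.5 = 0 → T = 19552.5/(7.3·0.587785) = 4556.81 ≈ 4557 N.
ΣF_x = 0: O_x − T·cos36° = 0 → O_x = 4556.81 × 0.809017 = 3687 N.
ΣF_y = 0: O_y + T·sin36° − 1350 − 2250 = 0 → O_y = 3600 − 4556.81 × 0.587785 = 921.6 N.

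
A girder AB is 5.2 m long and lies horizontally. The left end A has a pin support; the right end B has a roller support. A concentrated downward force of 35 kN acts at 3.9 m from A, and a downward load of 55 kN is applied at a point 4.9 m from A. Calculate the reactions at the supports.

Taking moments about A: B_y·5.2 − 35·3.9 − 55·4.9 = 0 → B_y = 406/5.2 = 78.0769 ≈ 78.08 kN.
ΣF_y = 0: A_y + 78.0769 − 35 − 55 = 0 → A_y = 11.92 kN.
ΣF_x = 0: no horizontal applied forces, so A_x = 0.

A_x = 0, A_y = 11.92 kN, B_y = 78.08 kN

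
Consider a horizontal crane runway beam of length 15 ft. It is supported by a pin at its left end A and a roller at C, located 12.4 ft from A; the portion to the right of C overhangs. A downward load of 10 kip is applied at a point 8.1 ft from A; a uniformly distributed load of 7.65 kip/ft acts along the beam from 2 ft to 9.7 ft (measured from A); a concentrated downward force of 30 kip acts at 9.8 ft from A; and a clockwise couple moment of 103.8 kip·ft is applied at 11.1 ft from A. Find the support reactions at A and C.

A_x = 0, A_y = 32.50 kip, C_y = 66.40 kip

Resultant of the distributed load: 7.65 × 7.7 = 58.905 kip at 5.85 ft from A.
Moments about A: C_y·12.4 − 10·8.1 − (7.65·7.7)·5.85 − 30·9.8 − 103.8 = 0 → C_y = 823.39425/12.4 = 66.4028 ≈ 66.40 kip.
ΣF_y = 0: A_y + 66.4028 − 10 − 7.65·7.7 − 30 = 0 → A_y = 32.50 kip.
ΣF_x = 0: no horizontal applied forces, so A_x = 0.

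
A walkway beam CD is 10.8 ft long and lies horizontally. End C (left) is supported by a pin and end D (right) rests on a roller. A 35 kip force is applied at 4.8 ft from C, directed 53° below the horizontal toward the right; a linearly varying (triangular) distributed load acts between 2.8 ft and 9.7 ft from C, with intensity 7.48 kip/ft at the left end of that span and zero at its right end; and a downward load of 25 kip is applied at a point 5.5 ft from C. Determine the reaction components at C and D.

Resultant of the triangular load: ½ × 7.48 × 6.9 = 25.806 kip, acting at 5.1 ft from C (one-third of the span from the peak).
Moments about C: D_y·10.8 − 35·sin53°·4.8 − (½·7.48·6.9)·5.1 − 25·5.5 = 0 → D_y = 403.281/10.8 = 37.3408 ≈ 37.34 kip.
ΣF_y = 0: C_y + 37.3408 − 35·sin53° − ½·7.48·6.9 − 25 = 0 → C_y = 41.42 kip.
ΣF_x = 0: C_x + 35·cos53° = 0 → C_x = -21.06 kip.

C_x = -21.06 kip, C_y = 41.42 kip, D_y = 37.34 kip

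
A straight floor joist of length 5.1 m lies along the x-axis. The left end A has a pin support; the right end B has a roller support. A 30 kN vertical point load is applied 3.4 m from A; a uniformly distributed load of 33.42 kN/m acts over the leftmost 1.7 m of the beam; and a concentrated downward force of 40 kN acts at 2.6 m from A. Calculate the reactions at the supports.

Resultant of the distributed load: 33.42 × 1.7 = 56.814 kN at 0.85 m from A.
Moments about A: B_y·5.1 − 30·3.4 − (33.42·1.7)·0.85 − 40·2.6 = 0 → B_y = 254.2919/5.1 = 49.8612 ≈ 49.86 kN.
ΣF_y = 0: A_y + 49.8612 − 30 − 33.42·1.7 − 40 = 0 → A_y = 76.95 kN.
ΣF_x = 0: no horizontal applied forces, so A_x = 0.

A_x = 0, A_y = 76.95 kN, B_y = 49.86 kN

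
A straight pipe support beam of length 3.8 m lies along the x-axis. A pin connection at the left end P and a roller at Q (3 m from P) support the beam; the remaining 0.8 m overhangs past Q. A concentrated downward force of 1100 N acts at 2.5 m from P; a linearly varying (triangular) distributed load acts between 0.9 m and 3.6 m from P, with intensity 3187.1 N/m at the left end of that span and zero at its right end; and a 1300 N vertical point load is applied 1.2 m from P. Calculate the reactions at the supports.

P_x = 0, P_y = 2684 N, Q_y = 4018 N

Resultant of the triangular load: ½ × 3187.1 × 2.7 = 4302.585 N, acting at 1.8 m from P (one-third of the span from the peak).
Moments about P: Q_y·3 − 1100·2.5 − (½·3187.1·2.7)·1.8 − 1300·1.2 = 0 → Q_y = 12054.653/3 = 4018.22 ≈ 4018 N.
ΣF_y = 0: P_y + 4018.22 − 1100 − ½·3187.1·2.7 − 1300 = 0 → P_y = 2684 N.
ΣF_x = 0: no horizontal applied forces, so P_x = 0.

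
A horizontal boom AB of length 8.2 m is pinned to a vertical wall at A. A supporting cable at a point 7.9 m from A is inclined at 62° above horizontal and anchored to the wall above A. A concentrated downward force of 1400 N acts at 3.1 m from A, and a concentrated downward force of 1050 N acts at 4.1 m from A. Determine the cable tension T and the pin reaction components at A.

T = 1239 N, A_x = 581.9 N, A_y = 1356 N

ΣM about A: T·sin62°·7.9 − 1400·3.1 − 1050·4.1 = 0 → T = 8645/(7.9·0.882948) = 1239.38 ≈ 1239 N.
ΣF_x = 0: A_x − T·cos62° = 0 → A_x = 1239.38 × 0.469472 = 581.9 N.
ΣF_y = 0: A_y + T·sin62° − 1400 − 1050 = 0 → A_y = 2450 − 1239.38 × 0.882948 = 1356 N.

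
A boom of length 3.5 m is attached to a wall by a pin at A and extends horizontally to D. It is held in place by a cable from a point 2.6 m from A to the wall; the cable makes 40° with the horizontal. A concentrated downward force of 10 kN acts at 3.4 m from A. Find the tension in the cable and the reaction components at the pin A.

ΣM about A: T·sin40°·2.6 − 10·3.4 = 0 → T = 34/(2.6·0.642788) = 20.3441 ≈ 20.34 kN.
ΣF_x = 0: A_x − T·cos40° = 0 → A_x = 20.3441 × 0.766044 = 15.58 kN.
ΣF_y = 0: A_y + T·sin40° − 10 = 0 → A_y = 10 − 20.3441 × 0.642788 = -3.077 kN.

T = 20.34 kN, A_x = 15.58 kN, A_y = -3.077 kN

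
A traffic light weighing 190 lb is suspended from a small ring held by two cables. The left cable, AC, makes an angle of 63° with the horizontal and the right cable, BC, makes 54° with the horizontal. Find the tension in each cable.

T_AC = 125.3 lb, T_BC = 96.81 lb

ΣF_x = 0: −T_AC·cos63° + T_BC·cos54° = 0 → T_BC = 0.772375·T_AC.
ΣF_y = 0: T_AC·sin63° + T_BC·sin54° = 190.
Substitute: T_AC·(0.891007 + 0.772375·0.809017) = 190 → T_AC = 125.34 ≈ 125.3 lb.
Then T_BC = 0.772375 × 125.34 = 96.81 lb.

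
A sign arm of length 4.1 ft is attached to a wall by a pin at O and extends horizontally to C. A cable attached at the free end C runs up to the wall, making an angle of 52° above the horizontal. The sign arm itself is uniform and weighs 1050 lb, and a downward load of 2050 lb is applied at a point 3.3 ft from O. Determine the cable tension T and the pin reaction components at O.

ΣM about O: T·sin52°·4.1 − 1050·2.05 − 2050·3.3 = 0 → T = 8917.5/(4.1·0.788011) = 2760.11 ≈ 2760 lb.
ΣF_x = 0: O_x − T·cos52° = 0 → O_x = 2760.11 × 0.615661 = 1699 lb.
ΣF_y = 0: O_y + T·sin52° − 1050 − 2050 = 0 → O_y = 3100 − 2760.11 × 0.788011 = 925.0 lb.

T = 2760 lb, O_x = 1699 lb, O_y = 925.0 lb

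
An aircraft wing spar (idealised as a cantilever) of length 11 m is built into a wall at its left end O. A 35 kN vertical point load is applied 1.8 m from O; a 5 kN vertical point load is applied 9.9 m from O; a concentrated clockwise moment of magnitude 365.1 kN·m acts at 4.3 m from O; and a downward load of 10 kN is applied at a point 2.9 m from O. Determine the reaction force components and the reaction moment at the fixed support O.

ΣF_x = 0: O_x = 0.
ΣF_y = 0: O_y − 35 − 5 − 10 = 0 → O_y = 50.00 kN.
ΣM about O: M_O − 35·1.8 − 5·9.9 − 365.1 − 10·2.9 = 0 → M_O = 506.6 kN·m.

O_x = 0, O_y = 50.00 kN, M_O = 506.6 kN·m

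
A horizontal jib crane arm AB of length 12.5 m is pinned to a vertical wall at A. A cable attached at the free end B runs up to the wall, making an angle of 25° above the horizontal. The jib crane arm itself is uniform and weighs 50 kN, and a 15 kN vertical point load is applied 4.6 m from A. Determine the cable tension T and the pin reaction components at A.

ΣM about A: T·sin25°·12.5 − 50·6.25 − 15·4.6 = 0 → T = 381.5/(12.5·0.422618) = 72.2165 ≈ 72.22 kN.
ΣF_x = 0: A_x − T·cos25° = 0 → A_x = 72.2165 × 0.906308 = 65.45 kN.
ΣF_y = 0: A_y + T·sin25° − 50 − 15 = 0 → A_y = 65 − 72.2165 × 0.422618 = 34.48 kN.

T = 72.22 kN, A_x = 65.45 kN, A_y = 34.48 kN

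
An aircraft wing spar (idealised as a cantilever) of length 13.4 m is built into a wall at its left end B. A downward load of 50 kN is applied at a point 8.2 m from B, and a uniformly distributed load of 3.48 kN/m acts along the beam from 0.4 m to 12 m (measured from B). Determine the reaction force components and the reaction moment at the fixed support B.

Resultant of the distributed load: 3.48 × 11.6 = 40.368 kN at 6.2 m from B.
ΣF_x = 0: B_x = 0.
ΣF_y = 0: B_y − 50 − 3.48·11.6 = 0 → B_y = 90.37 kN.
ΣM about B: M_B − 50·8.2 − (3.48·11.6)·6.2 = 0 → M_B = 660.3 kN·m.

B_x = 0, B_y = 90.37 kN, M_B = 660.3 kN·m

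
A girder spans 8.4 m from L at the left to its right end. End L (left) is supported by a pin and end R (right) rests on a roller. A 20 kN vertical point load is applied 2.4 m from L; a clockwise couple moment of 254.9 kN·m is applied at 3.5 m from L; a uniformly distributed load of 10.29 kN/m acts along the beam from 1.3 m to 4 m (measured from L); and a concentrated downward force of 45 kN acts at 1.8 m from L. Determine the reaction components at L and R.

Resultant of the distributed load: 10.29 × 2.7 = 27.783 kN at 2.65 m from L.
Taking moments about L: R_y·8.4 − 20·2.4 − 254.9 − (10.29·2.7)·2.65 − 45·1.8 = 0 → R_y = 457.52495/8.4 = 54.4673 ≈ 54.47 kN.
ΣF_y = 0: L_y + 54.4673 − 20 − 10.29·2.7 − 45 = 0 → L_y = 38.32 kN.
ΣF_x = 0: no horizontal applied forces, so L_x = 0.

L_x = 0, L_y = 38.32 kN, R_y = 54.47 kN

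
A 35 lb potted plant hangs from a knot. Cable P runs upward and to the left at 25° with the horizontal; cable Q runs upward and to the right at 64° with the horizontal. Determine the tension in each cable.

T_P = 15.35 lb, T_Q = 31.73 lb

ΣF_x = 0: −T_P·cos25° + T_Q·cos64° = 0 → T_Q = 2.06744·T_P.
ΣF_y = 0: T_P·sin25° + T_Q·sin64° = 35.
Substitute: T_P·(0.422618 + 2.06744·0.898794) = 35 → T_P = 15.3454 ≈ 15.35 lb.
Then T_Q = 2.06744 × 15.3454 = 31.73 lb.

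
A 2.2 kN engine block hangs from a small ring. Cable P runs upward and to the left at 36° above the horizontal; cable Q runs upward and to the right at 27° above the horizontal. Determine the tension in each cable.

T_P = 2.200 kN, T_Q = 1.998 kN

ΣF_x = 0: −T_P·cos36° + T_Q·cos27° = 0 → T_Q = 0.907981·T_P.
ΣF_y = 0: T_P·sin36° + T_Q·sin27° = 2.2.
Substitute: T_P·(0.587785 + 0.907981·0.45399) = 2.2 → T_P = 2.200 kN.
Then T_Q = 0.907981 × 2.2 = 1.998 kN.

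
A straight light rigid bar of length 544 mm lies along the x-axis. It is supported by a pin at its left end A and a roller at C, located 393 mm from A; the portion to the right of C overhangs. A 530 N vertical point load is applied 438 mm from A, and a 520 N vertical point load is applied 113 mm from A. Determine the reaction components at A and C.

Moments about A: C_y·393 − 530·438 − 520·113 = 0 → C_y = 290900/393 = 740.204 ≈ 740.2 N.
ΣF_y = 0: A_y + 740.204 − 530 − 520 = 0 → A_y = 309.8 N.
ΣF_x = 0: no horizontal applied forces, so A_x = 0.

A_x = 0, A_y = 309.8 N, C_y = 740.2 N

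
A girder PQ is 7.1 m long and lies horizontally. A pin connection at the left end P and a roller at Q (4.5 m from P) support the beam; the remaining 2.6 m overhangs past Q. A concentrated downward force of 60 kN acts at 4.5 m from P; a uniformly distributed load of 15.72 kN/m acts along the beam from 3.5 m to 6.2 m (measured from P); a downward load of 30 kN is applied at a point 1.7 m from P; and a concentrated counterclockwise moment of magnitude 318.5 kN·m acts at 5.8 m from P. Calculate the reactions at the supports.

P_x = 0, P_y = 86.14 kN, Q_y = 46.30 kN

Resultant of the distributed load: 15.72 × 2.7 = 42.444 kN at 4.85 m from P.
Moments about P: Q_y·4.5 − 60·4.5 − (15.72·2.7)·4.85 − 30·1.7 + 318.5 = 0 → Q_y = 208.3534/4.5 = 46.3008 ≈ 46.30 kN.
ΣF_y = 0: P_y + 46.3008 − 60 − 15.72·2.7 − 30 = 0 → P_y = 86.14 kN.
ΣF_x = 0: no horizontal applied forces, so P_x = 0.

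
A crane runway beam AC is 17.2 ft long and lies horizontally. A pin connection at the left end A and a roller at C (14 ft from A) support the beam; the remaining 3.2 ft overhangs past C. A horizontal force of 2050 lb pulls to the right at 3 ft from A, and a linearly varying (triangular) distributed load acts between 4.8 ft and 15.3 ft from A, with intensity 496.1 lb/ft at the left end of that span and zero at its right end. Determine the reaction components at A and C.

A_x = -2050 lb, A_y = 1060 lb, C_y = 1544 lb

Resultant of the triangular load: ½ × 496.1 × 10.5 = 2604.525 lb, acting at 8.3 ft from A (one-third of the span from the peak).
ΣM about A: C_y·14 − (½·496.1·10.5)·8.3 = 0 → C_y = 21617.5575/14 = 1544.11 ≈ 1544 lb.
ΣF_y = 0: A_y + 1544.11 − ½·496.1·10.5 = 0 → A_y = 1060 lb.
ΣF_x = 0: A_x + 2050 = 0 → A_x = -2050 lb.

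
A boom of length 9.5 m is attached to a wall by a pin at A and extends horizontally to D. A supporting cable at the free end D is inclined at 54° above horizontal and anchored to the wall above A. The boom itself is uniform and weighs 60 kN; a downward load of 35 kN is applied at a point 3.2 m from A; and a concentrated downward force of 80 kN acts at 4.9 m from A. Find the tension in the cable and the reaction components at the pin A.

ΣM about A: T·sin54°·9.5 − 60·4.75 − 35·3.2 − 80·4.9 = 0 → T = 789/(9.5·0.809017) = 102.659 ≈ 102.7 kN.
ΣF_x = 0: A_x − T·cos54° = 0 → A_x = 102.659 × 0.587785 = 60.34 kN.
ΣF_y = 0: A_y + T·sin54° − 60 − 35 − 80 = 0 → A_y = 175 − 102.659 × 0.809017 = 91.95 kN.

T = 102.7 kN, A_x = 60.34 kN, A_y = 91.95 kN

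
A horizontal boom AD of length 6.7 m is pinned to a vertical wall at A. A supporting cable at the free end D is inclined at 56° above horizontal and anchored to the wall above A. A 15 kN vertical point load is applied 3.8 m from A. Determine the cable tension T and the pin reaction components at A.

T = 10.26 kN, A_x = 5.738 kN, A_y = 6.493 kN

ΣM about A: T·sin56°·6.7 − 15·3.8 = 0 → T = 57/(6.7·0.829038) = 10.2618 ≈ 10.26 kN.
ΣF_x = 0: A_x − T·cos56° = 0 → A_x = 10.2618 × 0.559193 = 5.738 kN.
ΣF_y = 0: A_y + T·sin56° − 15 = 0 → A_y = 15 − 10.2618 × 0.829038 = 6.493 kN.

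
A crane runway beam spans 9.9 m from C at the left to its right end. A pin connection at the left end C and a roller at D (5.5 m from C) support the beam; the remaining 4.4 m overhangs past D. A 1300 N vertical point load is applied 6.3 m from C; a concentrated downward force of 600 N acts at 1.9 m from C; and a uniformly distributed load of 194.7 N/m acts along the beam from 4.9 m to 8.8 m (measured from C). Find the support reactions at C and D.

C_x = 0, C_y = 17.26 N, D_y = 2642 N

Resultant of the distributed load: 194.7 × 3.9 = 759.33 N at 6.85 m from C.
ΣM about C: D_y·5.5 − 1300·6.3 − 600·1.9 − (194.7·3.9)·6.85 = 0 → D_y = 14531.4105/5.5 = 2642.07 ≈ 2642 N.
ΣF_y = 0: C_y + 2642.07 − 1300 − 600 − 194.7·3.9 = 0 → C_y = 17.26 N.
ΣF_x = 0: no horizontal applied forces, so C_x = 0.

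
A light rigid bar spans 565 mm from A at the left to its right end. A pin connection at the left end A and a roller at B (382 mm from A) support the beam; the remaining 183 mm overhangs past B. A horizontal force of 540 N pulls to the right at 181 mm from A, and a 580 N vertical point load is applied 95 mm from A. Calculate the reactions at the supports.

A_x = -540.0 N, A_y = 435.8 N, B_y = 144.2 N

Moments about A: B_y·382 − 580·95 = 0 → B_y = 55100/382 = 144.241 ≈ 144.2 N.
ΣF_y = 0: A_y + 144.241 − 580 = 0 → A_y = 435.8 N.
ΣF_x = 0: A_x + 540 = 0 → A_x = -540.0 N.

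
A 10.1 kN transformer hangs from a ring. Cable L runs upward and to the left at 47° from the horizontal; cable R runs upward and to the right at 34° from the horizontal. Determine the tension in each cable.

ΣF_x = 0: −T_L·cos47° + T_R·cos34° = 0 → T_R = 0.822639·T_L.
ΣF_y = 0: T_L·sin47° + T_R·sin34° = 10.1.
Substitute: T_L·(0.731354 + 0.822639·0.559193) = 10.1 → T_L = 8.47765 ≈ 8.478 kN.
Then T_R = 0.822639 × 8.47765 = 6.974 kN.

T_L = 8.478 kN, T_R = 6.974 kN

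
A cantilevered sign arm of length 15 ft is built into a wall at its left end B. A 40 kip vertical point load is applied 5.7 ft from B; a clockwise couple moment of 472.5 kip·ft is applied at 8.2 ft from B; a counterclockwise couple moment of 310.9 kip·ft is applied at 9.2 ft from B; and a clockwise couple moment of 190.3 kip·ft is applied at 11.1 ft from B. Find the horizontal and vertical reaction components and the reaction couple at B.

ΣF_x = 0: B_x = 0.
ΣF_y = 0: B_y − 40 = 0 → B_y = 40.00 kip.
ΣM about B: M_B − 40·5.7 − 472.5 + 310.9 − 190.3 = 0 → M_B = 579.9 kip·ft.

B_x = 0, B_y = 40.00 kip, M_B = 579.9 kip·ft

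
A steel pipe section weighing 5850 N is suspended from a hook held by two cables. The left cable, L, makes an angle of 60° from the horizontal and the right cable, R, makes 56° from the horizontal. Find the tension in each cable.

T_L = 3640 N, T_R = 3254 N

ΣF_x = 0: −T_L·cos60° + T_R·cos56° = 0 → T_R = 0.894146·T_L.
ΣF_y = 0: T_L·sin60° + T_R·sin56° = 5850.
Substitute: T_L·(0.866025 + 0.894146·0.829038) = 5850 → T_L = 3639.63 ≈ 3640 N.
Then T_R = 0.894146 × 3639.63 = 3254 N.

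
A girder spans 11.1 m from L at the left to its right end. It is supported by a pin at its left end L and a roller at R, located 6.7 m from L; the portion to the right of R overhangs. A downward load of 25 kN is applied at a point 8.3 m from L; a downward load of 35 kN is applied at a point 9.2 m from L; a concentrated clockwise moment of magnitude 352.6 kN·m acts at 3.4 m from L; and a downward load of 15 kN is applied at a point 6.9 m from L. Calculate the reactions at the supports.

L_x = 0, L_y = -72.10 kN, R_y = 147.1 kN

ΣM about L: R_y·6.7 − 25·8.3 − 35·9.2 − 352.6 − 15·6.9 = 0 → R_y = 985.6/6.7 = 147.104 ≈ 147.1 kN.
ΣF_y = 0: L_y + 147.104 − 25 − 35 − 15 = 0 → L_y = -72.10 kN.
ΣF_x = 0: no horizontal applied forces, so L_x = 0.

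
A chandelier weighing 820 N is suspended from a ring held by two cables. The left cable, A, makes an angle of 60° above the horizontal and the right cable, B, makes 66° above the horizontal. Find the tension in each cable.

ΣF_x = 0: −T_A·cos60° + T_B·cos66° = 0 → T_B = 1.2293·T_A.
ΣF_y = 0: T_A·sin60° + T_B·sin66° = 820.
Substitute: T_A·(0.866025 + 1.2293·0.913545) = 820 → T_A = 412.258 ≈ 412.3 N.
Then T_B = 1.2293 × 412.258 = 506.8 N.

T_A = 412.3 N, T_B = 506.8 N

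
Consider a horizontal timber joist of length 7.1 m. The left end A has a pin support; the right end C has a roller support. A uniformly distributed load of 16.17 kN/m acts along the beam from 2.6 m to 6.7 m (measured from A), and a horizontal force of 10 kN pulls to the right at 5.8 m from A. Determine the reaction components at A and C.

Resultant of the distributed load: 16.17 × 4.1 = 66.297 kN at 4.65 m from A.
ΣM about A: C_y·7.1 − (16.17·4.1)·4.65 = 0 → C_y = 308.28105/7.1 = 43.4199 ≈ 43.42 kN.
ΣF_y = 0: A_y + 43.4199 − 16.17·4.1 = 0 → A_y = 22.88 kN.
ΣF_x = 0: A_x + 10 = 0 → A_x = -10.00 kN.

A_x = -10.00 kN, A_y = 22.88 kN, C_y = 43.42 kN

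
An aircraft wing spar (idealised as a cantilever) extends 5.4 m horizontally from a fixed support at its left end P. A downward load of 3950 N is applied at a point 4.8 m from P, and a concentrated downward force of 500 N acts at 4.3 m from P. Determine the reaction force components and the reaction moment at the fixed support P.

P_x = 0, P_y = 4450 N, M_P = 21110 N·m

ΣF_x = 0: P_x = 0.
ΣF_y = 0: P_y − 3950 − 500 = 0 → P_y = 4450 N.
ΣM about P: M_P − 3950·4.8 − 500·4.3 = 0 → M_P = 21110 N·m.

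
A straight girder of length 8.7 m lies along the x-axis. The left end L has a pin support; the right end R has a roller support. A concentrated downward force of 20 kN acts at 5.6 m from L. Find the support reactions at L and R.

Taking moments about L: R_y·8.7 − 20·5.6 = 0 → R_y = 112/8.7 = 12.8736 ≈ 12.87 kN.
ΣF_y = 0: L_y + 12.8736 − 20 = 0 → L_y = 7.126 kN.
ΣF_x = 0: no horizontal applied forces, so L_x = 0.

L_x = 0, L_y = 7.126 kN, R_y = 12.87 kN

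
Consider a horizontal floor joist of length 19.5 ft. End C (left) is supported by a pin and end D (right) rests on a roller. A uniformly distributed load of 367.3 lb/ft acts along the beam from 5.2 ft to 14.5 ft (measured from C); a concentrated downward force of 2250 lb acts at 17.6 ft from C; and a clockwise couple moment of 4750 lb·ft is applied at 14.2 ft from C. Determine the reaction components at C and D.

Resultant of the distributed load: 367.3 × 9.3 = 3415.89 lb at 9.85 ft from C.
Moments about C: D_y·19.5 − (367.3·9.3)·9.85 − 2250·17.6 − 4750 = 0 → D_y = 77996.5165/19.5 = 3999.82 ≈ 4000 lb.
ΣF_y = 0: C_y + 3999.82 − 367.3·9.3 − 2250 = 0 → C_y = 1666 lb.
ΣF_x = 0: no horizontal applied forces, so C_x = 0.

C_x = 0, C_y = 1666 lb, D_y = 4000 lb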